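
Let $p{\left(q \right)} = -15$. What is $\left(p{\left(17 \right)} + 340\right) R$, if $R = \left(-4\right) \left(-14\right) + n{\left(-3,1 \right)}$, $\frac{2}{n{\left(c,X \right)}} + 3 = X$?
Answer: $17875$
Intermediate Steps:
$n{\left(c,X \right)} = \frac{2}{-3 + X}$
$R = 55$ ($R = \left(-4\right) \left(-14\right) + \frac{2}{-3 + 1} = 56 + \frac{2}{-2} = 56 + 2 \left(- \frac{1}{2}\right) = 56 - 1 = 55$)
$\left(p{\left(17 \right)} + 340\right) R = \left(-15 + 340\right) 55 = 325 \cdot 55 = 17875$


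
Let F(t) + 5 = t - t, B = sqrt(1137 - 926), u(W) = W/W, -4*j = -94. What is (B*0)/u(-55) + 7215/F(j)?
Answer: -1443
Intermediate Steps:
j = 47/2 (j = -1/4*(-94) = 47/2 ≈ 23.500)
u(W) = 1
B = sqrt(211) ≈ 14.526
F(t) = -5 (F(t) = -5 + (t - t) = -5 + 0 = -5)
(B*0)/u(-55) + 7215/F(j) = (sqrt(211)*0)/1 + 7215/(-5) = 0*1 + 7215*(-1/5) = 0 - 1443 = -1443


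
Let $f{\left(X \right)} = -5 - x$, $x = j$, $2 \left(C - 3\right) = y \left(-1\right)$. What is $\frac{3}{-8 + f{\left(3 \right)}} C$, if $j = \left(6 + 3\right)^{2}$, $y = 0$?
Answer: $- \frac{9}{94} \approx -0.095745$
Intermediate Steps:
$j = 81$ ($j = 9^{2} = 81$)
$C = 3$ ($C = 3 + \frac{0 \left(-1\right)}{2} = 3 + \frac{1}{2} \cdot 0 = 3 + 0 = 3$)
$x = 81$
$f{\left(X \right)} = -86$ ($f{\left(X \right)} = -5 - 81 = -86$)
$\frac{3}{-8 + f{\left(3 \right)}} C = \frac{3}{-8 - 86} \cdot 3 = \frac{3}{-94} \cdot 3 = 3 \left(- \frac{1}{94}\right) 3 = \left(- \frac{3}{94}\right) 3 = - \frac{9}{94}$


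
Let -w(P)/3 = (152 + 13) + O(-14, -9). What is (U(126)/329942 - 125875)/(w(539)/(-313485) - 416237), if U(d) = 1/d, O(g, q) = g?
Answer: 546818427461618005/1808191149959941488 ≈ 0.30241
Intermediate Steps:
w(P) = -453 (w(P) = -3*((152 + 13) - 14) = -3*(165 - 14) = -3*151 = -453)
(U(126)/329942 - 125875)/(w(539)/(-313485) - 416237) = (1/(126*329942) - 125875)/(-453/(-313485) - 416237) = ((1/126)*(1/329942) - 125875)/(-453*(-1/313485) - 416237) = (1/41572692 - 125875)/(151/104495 - 416237) = -5232962605499/(41572692*(-43494685164/104495)) = -5232962605499/41572692*(-104495/43494685164) = 546818427461618005/1808191149959941488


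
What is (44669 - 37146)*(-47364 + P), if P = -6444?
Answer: -404797584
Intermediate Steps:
(44669 - 37146)*(-47364 + P) = (44669 - 37146)*(-47364 - 6444) = 7523*(-53808) = -404797584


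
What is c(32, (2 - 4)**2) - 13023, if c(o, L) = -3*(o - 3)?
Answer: -13110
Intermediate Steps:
c(o, L) = 9 - 3*o (c(o, L) = -3*(-3 + o) = 9 - 3*o)
c(32, (2 - 4)**2) - 13023 = (9 - 3*32) - 13023 = (9 - 96) - 13023 = -87 - 13023 = -13110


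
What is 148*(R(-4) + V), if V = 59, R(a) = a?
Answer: 8140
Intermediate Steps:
148*(R(-4) + V) = 148*(-4 + 59) = 148*55 = 8140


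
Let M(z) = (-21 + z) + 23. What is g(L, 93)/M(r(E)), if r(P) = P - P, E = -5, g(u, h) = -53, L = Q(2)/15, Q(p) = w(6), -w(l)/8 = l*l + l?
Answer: -53/2 ≈ -26.500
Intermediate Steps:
w(l) = -8*l - 8*l² (w(l) = -8*(l*l + l) = -8*(l² + l) = -8*(l + l²) = -8*l - 8*l²)
Q(p) = -336 (Q(p) = -8*6*(1 + 6) = -8*6*7 = -336)
L = -112/5 (L = -336/15 = -336*1/15 = -112/5 ≈ -22.400)
r(P) = 0
M(z) = 2 + z
g(L, 93)/M(r(E)) = -53/(2 + 0) = -53/2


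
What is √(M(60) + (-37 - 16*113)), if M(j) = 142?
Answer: I*√1703 ≈ 41.267*I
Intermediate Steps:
√(M(60) + (-37 - 16*113)) = √(142 + (-37 - 16*113)) = √(142 + (-37 - 1808)) = √(142 - 1845) = √(-1703) = I*√1703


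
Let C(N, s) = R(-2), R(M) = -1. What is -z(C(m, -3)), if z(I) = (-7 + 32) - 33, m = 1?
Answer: 8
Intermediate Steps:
C(N, s) = -1
z(I) = -8 (z(I) = 25 - 33 = -8)
-z(C(m, -3)) = -1*(-8) = 8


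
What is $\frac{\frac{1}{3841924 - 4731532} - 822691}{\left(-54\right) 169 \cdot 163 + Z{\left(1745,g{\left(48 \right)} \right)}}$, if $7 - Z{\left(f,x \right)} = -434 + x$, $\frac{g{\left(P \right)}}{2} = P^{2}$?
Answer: $\frac{731872495129}{1327032701640} \approx 0.55151$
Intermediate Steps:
$g{\left(P \right)} = 2 P^{2}$
$Z{\left(f,x \right)} = 441 - x$ ($Z{\left(f,x \right)} = 7 - \left(-434 + x\right) = 441 - x$)
$\frac{\frac{1}{3841924 - 4731532} - 822691}{\left(-54\right) 169 \cdot 163 + Z{\left(1745,g{\left(48 \right)} \right)}} = \frac{\frac{1}{3841924 - 4731532} - 822691}{\left(-54\right) 169 \cdot 163 + \left(441 - 2 \cdot 48^{2}\right)} = \frac{\frac{1}{-889608} - 822691}{\left(-9126\right) 163 + \left(441 - 2 \cdot 2304\right)} = \frac{- \frac{1}{889608} - 822691}{-1487538 + \left(441 - 4608\right)} = - \frac{731872495129}{889608 \left(-1487538 + \left(441 - 4608\right)\right)} = - \frac{731872495129}{889608 \left(-1487538 - 4167\right)} = - \frac{731872495129}{889608 \left(-1491705\right)} = \left(- \frac{731872495129}{889608}\right) \left(- \frac{1}{1491705}\right) = \frac{731872495129}{1327032701640}$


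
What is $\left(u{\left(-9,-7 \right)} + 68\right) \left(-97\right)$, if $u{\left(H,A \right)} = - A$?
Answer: $-7275$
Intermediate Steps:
$\left(u{\left(-9,-7 \right)} + 68\right) \left(-97\right) = \left(\left(-1\right) \left(-7\right) + 68\right) \left(-97\right) = \left(7 + 68\right) \left(-97\right) = 75 \left(-97\right) = -7275$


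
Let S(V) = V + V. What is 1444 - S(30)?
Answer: 1384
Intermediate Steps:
S(V) = 2*V
1444 - S(30) = 1444 - 2*30 = 1444 - 1*60 = 1444 - 60 = 1384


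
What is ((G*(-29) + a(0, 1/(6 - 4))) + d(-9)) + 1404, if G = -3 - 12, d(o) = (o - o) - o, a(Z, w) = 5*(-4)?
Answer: 1828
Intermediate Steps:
a(Z, w) = -20
d(o) = -o (d(o) = 0 - o = -o)
G = -15
((G*(-29) + a(0, 1/(6 - 4))) + d(-9)) + 1404 = ((-15*(-29) - 20) - 1*(-9)) + 1404 = ((435 - 20) + 9) + 1404 = (415 + 9) + 1404 = 424 + 1404 = 1828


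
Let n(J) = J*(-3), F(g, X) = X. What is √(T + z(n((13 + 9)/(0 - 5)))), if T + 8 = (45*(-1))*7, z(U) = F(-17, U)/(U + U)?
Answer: I*√1290/2 ≈ 17.958*I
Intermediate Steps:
n(J) = -3*J
z(U) = ½ (z(U) = U/(U + U) = U/((2*U)) = U*(1/(2*U)) = ½)
T = -323 (T = -8 + (45*(-1))*7 = -8 - 45*7 = -8 - 315 = -323)
√(T + z(n((13 + 9)/(0 - 5)))) = √(-323 + ½) = √(-645/2) = I*√1290/2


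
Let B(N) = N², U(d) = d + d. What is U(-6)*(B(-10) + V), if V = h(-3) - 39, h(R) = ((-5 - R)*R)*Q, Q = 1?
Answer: -804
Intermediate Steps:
h(R) = R*(-5 - R) (h(R) = ((-5 - R)*R)*1 = (R*(-5 - R))*1 = R*(-5 - R))
U(d) = 2*d
V = -33 (V = -1*(-3)*(5 - 3) - 39 = -1*(-3)*2 - 39 = 6 - 39 = -33)
U(-6)*(B(-10) + V) = (2*(-6))*((-10)² - 33) = -12*(100 - 33) = -12*67 = -804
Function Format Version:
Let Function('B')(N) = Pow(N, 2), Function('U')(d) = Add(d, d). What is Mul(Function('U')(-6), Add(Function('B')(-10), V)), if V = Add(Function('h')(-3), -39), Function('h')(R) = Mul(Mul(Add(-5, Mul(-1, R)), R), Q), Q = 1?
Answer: -804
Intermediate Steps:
Function('h')(R) = Mul(R, Add(-5, Mul(-1, R))) (Function('h')(R) = Mul(Mul(Add(-5, Mul(-1, R)), R), 1) = Mul(Mul(R, Add(-5, Mul(-1, R))), 1) = Mul(R, Add(-5, Mul(-1, R))))
Function('U')(d) = Mul(2, d)
V = -33 (V = Add(Mul(-1, -3, Add(5, -3)), -39) = Add(Mul(-1, -3, 2), -39) = Add(6, -39) = -33)
Mul(Function('U')(-6), Add(Function('B')(-10), V)) = Mul(Mul(2, -6), Add(Pow(-10, 2), -33)) = Mul(-12, Add(100, -33)) = Mul(-12, 67) = -804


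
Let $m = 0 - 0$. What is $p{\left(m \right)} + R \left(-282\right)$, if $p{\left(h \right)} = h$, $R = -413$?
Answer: $116466$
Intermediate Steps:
$m = 0$ ($m = 0 + 0 = 0$)
$p{\left(m \right)} + R \left(-282\right) = 0 - -116466 = 0 + 116466 = 116466$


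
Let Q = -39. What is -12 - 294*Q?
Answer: 11454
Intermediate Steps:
-12 - 294*Q = -12 - 294*(-39) = -12 + 11466 = 11454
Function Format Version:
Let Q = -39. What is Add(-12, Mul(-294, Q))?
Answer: 11454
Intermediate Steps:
Add(-12, Mul(-294, Q)) = Add(-12, Mul(-294, -39)) = Add(-12, 11466) = 11454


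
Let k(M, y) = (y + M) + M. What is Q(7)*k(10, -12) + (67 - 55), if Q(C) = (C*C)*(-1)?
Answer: -380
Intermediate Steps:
k(M, y) = y + 2*M (k(M, y) = (M + y) + M = y + 2*M)
Q(C) = -C**2 (Q(C) = C**2*(-1) = -C**2)
Q(7)*k(10, -12) + (67 - 55) = (-1*7**2)*(-12 + 2*10) + (67 - 55) = (-1*49)*(-12 + 20) + 12 = -49*8 + 12 = -392 + 12 = -380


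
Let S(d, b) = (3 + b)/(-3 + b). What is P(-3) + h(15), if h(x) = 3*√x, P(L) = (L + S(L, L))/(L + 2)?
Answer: 3 + 3*√15 ≈ 14.619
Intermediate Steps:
S(d, b) = (3 + b)/(-3 + b)
P(L) = (L + (3 + L)/(-3 + L))/(2 + L) (P(L) = (L + (3 + L)/(-3 + L))/(L + 2) = (L + (3 + L)/(-3 + L))/(2 + L))
P(-3) + h(15) = (3 - 3 - 3*(-3 - 3))/((-3 - 3)*(2 - 3)) + 3*√15 = (3 - 3 - 3*(-6))/(-6*(-1)) + 3*√15 = -⅙*(-1)*(3 - 3 + 18) + 3*√15 = -⅙*(-1)*18 + 3*√15 = 3 + 3*√15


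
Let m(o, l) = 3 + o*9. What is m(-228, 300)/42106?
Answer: -2049/42106 ≈ -0.048663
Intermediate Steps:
m(o, l) = 3 + 9*o
m(-228, 300)/42106 = (3 + 9*(-228))/42106 = (3 - 2052)*(1/42106) = -2049*1/42106 = -2049/42106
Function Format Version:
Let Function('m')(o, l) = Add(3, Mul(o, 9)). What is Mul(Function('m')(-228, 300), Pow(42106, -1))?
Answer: Rational(-2049, 42106) ≈ -0.048663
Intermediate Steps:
Function('m')(o, l) = Add(3, Mul(9, o))
Mul(Function('m')(-228, 300), Pow(42106, -1)) = Mul(Add(3, Mul(9, -228)), Pow(42106, -1)) = Mul(Add(3, -2052), Rational(1, 42106)) = Mul(-2049, Rational(1, 42106)) = Rational(-2049, 42106)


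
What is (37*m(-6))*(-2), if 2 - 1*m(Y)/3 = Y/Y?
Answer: -222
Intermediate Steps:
m(Y) = 3 (m(Y) = 6 - 3*Y/Y = 6 - 3*1 = 6 - 3 = 3)
(37*m(-6))*(-2) = (37*3)*(-2) = 111*(-2) = -222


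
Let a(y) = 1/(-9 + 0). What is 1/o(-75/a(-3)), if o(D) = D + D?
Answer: 1/1350 ≈ 0.00074074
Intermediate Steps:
a(y) = -⅑ (a(y) = 1/(-9) = -⅑)
o(D) = 2*D
1/o(-75/a(-3)) = 1/(2*(-75/(-⅑))) = 1/(2*(-75*(-9))) = 1/(2*675) = 1/1350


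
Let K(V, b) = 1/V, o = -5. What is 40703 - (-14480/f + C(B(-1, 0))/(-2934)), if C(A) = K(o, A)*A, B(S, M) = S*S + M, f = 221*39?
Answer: 1715576482057/42146910 ≈ 40705.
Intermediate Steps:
f = 8619
B(S, M) = M + S**2 (B(S, M) = S**2 + M = M + S**2)
C(A) = -A/5 (C(A) = A/(-5) = -A/5)
40703 - (-14480/f + C(B(-1, 0))/(-2934)) = 40703 - (-14480/8619 - (0 + (-1)**2)/5/(-2934)) = 40703 - (-14480*1/8619 - (0 + 1)/5*(-1/2934)) = 40703 - (-14480/8619 - 1/5*1*(-1/2934)) = 40703 - (-14480/8619 - 1/5*(-1/2934)) = 40703 - (-14480/8619 + 1/14670) = 40703 - 1*(-70804327/42146910) = 40703 + 70804327/42146910 = 1715576482057/42146910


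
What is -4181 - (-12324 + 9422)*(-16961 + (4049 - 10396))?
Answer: -67643997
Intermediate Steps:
-4181 - (-12324 + 9422)*(-16961 + (4049 - 10396)) = -4181 - (-2902)*(-16961 - 6347) = -4181 - (-2902)*(-23308) = -4181 - 1*67639816 = -4181 - 67639816 = -67643997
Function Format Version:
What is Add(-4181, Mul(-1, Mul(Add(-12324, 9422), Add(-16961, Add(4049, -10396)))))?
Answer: -67643997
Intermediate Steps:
Add(-4181, Mul(-1, Mul(Add(-12324, 9422), Add(-16961, Add(4049, -10396))))) = Add(-4181, Mul(-1, Mul(-2902, Add(-16961, -6347)))) = Add(-4181, Mul(-1, Mul(-2902, -23308))) = Add(-4181, Mul(-1, 67639816)) = Add(-4181, -67639816) = -67643997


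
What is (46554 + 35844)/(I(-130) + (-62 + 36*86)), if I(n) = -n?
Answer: 41199/1582 ≈ 26.042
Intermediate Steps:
(46554 + 35844)/(I(-130) + (-62 + 36*86)) = (46554 + 35844)/(-1*(-130) + (-62 + 36*86)) = 82398/(130 + (-62 + 3096)) = 82398/(130 + 3034) = 82398/3164 = 82398*(1/3164) = 41199/1582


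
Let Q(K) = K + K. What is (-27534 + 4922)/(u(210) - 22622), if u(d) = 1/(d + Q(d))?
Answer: 14245560/14251859 ≈ 0.99956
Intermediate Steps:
Q(K) = 2*K
u(d) = 1/(3*d) (u(d) = 1/(d + 2*d) = 1/(3*d))
(-27534 + 4922)/(u(210) - 22622) = (-27534 + 4922)/((⅓)/210 - 22622) = -22612/((⅓)*(1/210) - 22622) = -22612/(1/630 - 22622) = -22612/(-14251859/630) = -22612*(-630/14251859) = 14245560/14251859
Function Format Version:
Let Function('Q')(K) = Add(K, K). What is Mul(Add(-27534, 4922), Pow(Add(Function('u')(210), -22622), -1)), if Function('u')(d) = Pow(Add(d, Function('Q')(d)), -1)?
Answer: Rational(14245560, 14251859) ≈ 0.99956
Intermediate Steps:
Function('Q')(K) = Mul(2, K)
Function('u')(d) = Mul(Rational(1, 3), Pow(d, -1)) (Function('u')(d) = Pow(Add(d, Mul(2, d)), -1) = Pow(Mul(3, d), -1) = Mul(Rational(1, 3), Pow(d, -1)))
Mul(Add(-27534, 4922), Pow(Add(Function('u')(210), -22622), -1)) = Mul(Add(-27534, 4922), Pow(Add(Mul(Rational(1, 3), Pow(210, -1)), -22622), -1)) = Mul(-22612, Pow(Add(Mul(Rational(1, 3), Rational(1, 210)), -22622), -1)) = Mul(-22612, Pow(Add(Rational(1, 630), -22622), -1)) = Mul(-22612, Pow(Rational(-14251859, 630), -1)) = Mul(-22612, Rational(-630, 14251859)) = Rational(14245560, 14251859)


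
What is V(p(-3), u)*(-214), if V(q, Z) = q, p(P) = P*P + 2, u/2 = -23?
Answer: -2354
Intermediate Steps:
u = -46 (u = 2*(-23) = -46)
p(P) = 2 + P² (p(P) = P² + 2 = 2 + P²)
V(p(-3), u)*(-214) = (2 + (-3)²)*(-214) = (2 + 9)*(-214) = 11*(-214) = -2354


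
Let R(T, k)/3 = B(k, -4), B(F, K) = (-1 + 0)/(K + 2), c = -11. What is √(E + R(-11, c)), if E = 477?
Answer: √1914/2 ≈ 21.875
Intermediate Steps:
B(F, K) = -1/(2 + K)
R(T, k) = 3/2 (R(T, k) = 3*(-1/(2 - 4)) = 3*(-1/(-2)) = 3*(-1*(-½)) = 3*(½) = 3/2)
√(E + R(-11, c)) = √(477 + 3/2) = √(957/2) = √1914/2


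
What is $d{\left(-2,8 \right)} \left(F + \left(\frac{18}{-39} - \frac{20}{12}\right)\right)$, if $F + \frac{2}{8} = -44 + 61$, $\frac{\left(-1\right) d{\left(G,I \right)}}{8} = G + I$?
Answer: $- \frac{9124}{13} \approx -701.85$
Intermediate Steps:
$d{\left(G,I \right)} = - 8 G - 8 I$ ($d{\left(G,I \right)} = - 8 \left(G + I\right) = - 8 G - 8 I$)
$F = \frac{67}{4}$ ($F = - \frac{1}{4} + \left(-44 + 61\right) = - \frac{1}{4} + 17 = \frac{67}{4} \approx 16.75$)
$d{\left(-2,8 \right)} \left(F + \left(\frac{18}{-39} - \frac{20}{12}\right)\right) = \left(\left(-8\right) \left(-2\right) - 64\right) \left(\frac{67}{4} + \left(\frac{18}{-39} - \frac{20}{12}\right)\right) = \left(16 - 64\right) \left(\frac{67}{4} + \left(18 \left(- \frac{1}{39}\right) - \frac{5}{3}\right)\right) = - 48 \left(\frac{67}{4} - \frac{83}{39}\right) = \left(-48\right) \frac{2281}{156} = - \frac{9124}{13}$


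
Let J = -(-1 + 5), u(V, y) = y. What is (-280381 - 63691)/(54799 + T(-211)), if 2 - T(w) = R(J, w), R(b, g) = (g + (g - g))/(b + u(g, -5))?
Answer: -1548324/246499 ≈ -6.2813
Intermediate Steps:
J = -4 (J = -1*4 = -4)
R(b, g) = g/(-5 + b) (R(b, g) = (g + (g - g))/(b - 5) = (g + 0)/(-5 + b) = g/(-5 + b))
T(w) = 2 + w/9 (T(w) = 2 - w/(-5 - 4) = 2 - w/(-9) = 2 - w*(-1)/9 = 2 - (-1)*w/9 = 2 + w/9)
(-280381 - 63691)/(54799 + T(-211)) = (-280381 - 63691)/(54799 + (2 + (1/9)*(-211))) = -344072/(54799 + (2 - 211/9)) = -344072/(54799 - 193/9) = -344072/492998/9 = -344072*9/492998 = -1548324/246499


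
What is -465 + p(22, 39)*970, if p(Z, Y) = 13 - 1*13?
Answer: -465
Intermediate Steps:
p(Z, Y) = 0 (p(Z, Y) = 13 - 13 = 0)
-465 + p(22, 39)*970 = -465 + 0*970 = -465 + 0 = -465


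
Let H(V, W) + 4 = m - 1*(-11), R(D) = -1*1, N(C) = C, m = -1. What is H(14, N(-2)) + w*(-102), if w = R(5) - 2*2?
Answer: 516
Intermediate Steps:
R(D) = -1
H(V, W) = 6 (H(V, W) = -4 + (-1 - 1*(-11)) = -4 + (-1 + 11) = -4 + 10 = 6)
w = -5 (w = -1 - 2*2 = -1 - 4 = -5)
H(14, N(-2)) + w*(-102) = 6 - 5*(-102) = 6 + 510 = 516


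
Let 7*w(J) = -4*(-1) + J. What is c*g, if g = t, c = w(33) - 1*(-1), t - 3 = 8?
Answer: 484/7 ≈ 69.143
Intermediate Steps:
w(J) = 4/7 + J/7 (w(J) = (-4*(-1) + J)/7 = (4 + J)/7 = 4/7 + J/7)
t = 11 (t = 3 + 8 = 11)
c = 44/7 (c = (4/7 + (⅐)*33) - 1*(-1) = (4/7 + 33/7) + 1 = 37/7 + 1 = 44/7 ≈ 6.2857)
g = 11
c*g = (44/7)*11 = 484/7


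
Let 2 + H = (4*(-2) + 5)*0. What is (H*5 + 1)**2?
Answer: 81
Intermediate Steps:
H = -2 (H = -2 + (4*(-2) + 5)*0 = -2 + (-8 + 5)*0 = -2 - 3*0 = -2 + 0 = -2)
(H*5 + 1)**2 = (-2*5 + 1)**2 = (-10 + 1)**2 = (-9)**2 = 81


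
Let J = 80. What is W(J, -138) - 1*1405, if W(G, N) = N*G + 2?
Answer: -12443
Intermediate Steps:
W(G, N) = 2 + G*N (W(G, N) = G*N + 2 = 2 + G*N)
W(J, -138) - 1*1405 = (2 + 80*(-138)) - 1*1405 = (2 - 11040) - 1405 = -11038 - 1405 = -12443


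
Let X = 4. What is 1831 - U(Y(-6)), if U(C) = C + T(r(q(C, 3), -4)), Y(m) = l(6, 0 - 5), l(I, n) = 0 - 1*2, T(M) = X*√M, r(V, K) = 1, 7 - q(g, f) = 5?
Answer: 1829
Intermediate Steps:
q(g, f) = 2 (q(g, f) = 7 - 1*5 = 7 - 5 = 2)
T(M) = 4*√M
l(I, n) = -2 (l(I, n) = 0 - 2 = -2)
Y(m) = -2
U(C) = 4 + C (U(C) = C + 4*√1 = C + 4*1 = C + 4 = 4 + C)
1831 - U(Y(-6)) = 1831 - (4 - 2) = 1831 - 1*2 = 1831 - 2 = 1829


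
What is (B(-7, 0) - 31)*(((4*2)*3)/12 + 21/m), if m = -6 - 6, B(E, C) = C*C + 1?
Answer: -15/2 ≈ -7.5000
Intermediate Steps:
B(E, C) = 1 + C² (B(E, C) = C² + 1 = 1 + C²)
m = -12
(B(-7, 0) - 31)*(((4*2)*3)/12 + 21/m) = ((1 + 0²) - 31)*(((4*2)*3)/12 + 21/(-12)) = ((1 + 0) - 31)*((8*3)*(1/12) + 21*(-1/12)) = (1 - 31)*(24*(1/12) - 7/4) = -30*(2 - 7/4) = -30*¼ = -15/2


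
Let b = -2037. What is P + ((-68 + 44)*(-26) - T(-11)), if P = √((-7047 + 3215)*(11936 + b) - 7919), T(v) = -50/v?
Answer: 6814/11 + I*√37940887 ≈ 619.45 + 6159.6*I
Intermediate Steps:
P = I*√37940887 (P = √((-7047 + 3215)*(11936 - 2037) - 7919) = √(-3832*9899 - 7919) = √(-37932968 - 7919) = √(-37940887) = I*√37940887 ≈ 6159.6*I)
P + ((-68 + 44)*(-26) - T(-11)) = I*√37940887 + ((-68 + 44)*(-26) - (-50)/(-11)) = I*√37940887 + (-24*(-26) - (-50)*(-1)/11) = I*√37940887 + (624 - 1*50/11) = I*√37940887 + (624 - 50/11) = I*√37940887 + 6814/11 = 6814/11 + I*√37940887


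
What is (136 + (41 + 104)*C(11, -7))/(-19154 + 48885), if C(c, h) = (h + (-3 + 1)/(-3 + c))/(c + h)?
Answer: -2029/475696 ≈ -0.0042653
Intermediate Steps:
C(c, h) = (h - 2/(-3 + c))/(c + h)
(136 + (41 + 104)*C(11, -7))/(-19154 + 48885) = (136 + (41 + 104)*((-2 - 3*(-7) + 11*(-7))/(11**2 - 3*11 - 3*(-7) + 11*(-7))))/(-19154 + 48885) = (136 + 145*((-2 + 21 - 77)/(121 - 33 + 21 - 77)))/29731 = (136 + 145*(-58/32))*(1/29731) = (136 + 145*((1/32)*(-58)))*(1/29731) = (136 + 145*(-29/16))*(1/29731) = (136 - 4205/16)*(1/29731) = -2029/16*1/29731 = -2029/475696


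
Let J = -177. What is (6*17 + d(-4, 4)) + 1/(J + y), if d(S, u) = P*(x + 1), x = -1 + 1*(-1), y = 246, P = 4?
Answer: 6763/69 ≈ 98.015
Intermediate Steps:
x = -2 (x = -1 - 1 = -2)
d(S, u) = -4 (d(S, u) = 4*(-2 + 1) = 4*(-1) = -4)
(6*17 + d(-4, 4)) + 1/(J + y) = (6*17 - 4) + 1/(-177 + 246) = (102 - 4) + 1/69 = 98 + 1/69 = 6763/69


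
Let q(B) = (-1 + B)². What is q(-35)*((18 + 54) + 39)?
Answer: 143856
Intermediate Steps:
q(-35)*((18 + 54) + 39) = (-1 - 35)²*((18 + 54) + 39) = (-36)²*(72 + 39) = 1296*111 = 143856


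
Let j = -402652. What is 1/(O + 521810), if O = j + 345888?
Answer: 1/465046 ≈ 2.1503e-6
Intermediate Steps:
O = -56764 (O = -402652 + 345888 = -56764)
1/(O + 521810) = 1/(-56764 + 521810) = 1/465046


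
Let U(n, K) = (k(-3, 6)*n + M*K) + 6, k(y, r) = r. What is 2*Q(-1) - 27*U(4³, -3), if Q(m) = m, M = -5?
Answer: -10937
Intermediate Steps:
U(n, K) = 6 - 5*K + 6*n (U(n, K) = (6*n - 5*K) + 6 = (-5*K + 6*n) + 6 = 6 - 5*K + 6*n)
2*Q(-1) - 27*U(4³, -3) = 2*(-1) - 27*(6 - 5*(-3) + 6*4³) = -2 - 27*(6 + 15 + 6*64) = -2 - 27*(6 + 15 + 384) = -2 - 27*405 = -2 - 10935 = -10937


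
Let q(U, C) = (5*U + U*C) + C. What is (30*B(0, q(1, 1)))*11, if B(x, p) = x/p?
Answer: 0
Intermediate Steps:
q(U, C) = C + 5*U + C*U (q(U, C) = (5*U + C*U) + C = C + 5*U + C*U)
(30*B(0, q(1, 1)))*11 = (30*(0/(1 + 5*1 + 1*1)))*11 = (30*(0/(1 + 5 + 1)))*11 = (30*(0/7))*11 = (30*(0*(⅐)))*11 = (30*0)*11 = 0*11 = 0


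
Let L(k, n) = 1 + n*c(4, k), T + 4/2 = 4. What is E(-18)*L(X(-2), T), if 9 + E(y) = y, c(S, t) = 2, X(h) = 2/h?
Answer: -135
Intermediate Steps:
T = 2 (T = -2 + 4 = 2)
L(k, n) = 1 + 2*n (L(k, n) = 1 + n*2 = 1 + 2*n)
E(y) = -9 + y
E(-18)*L(X(-2), T) = (-9 - 18)*(1 + 2*2) = -27*(1 + 4) = -27*5 = -135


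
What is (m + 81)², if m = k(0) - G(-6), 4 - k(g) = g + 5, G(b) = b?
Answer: 7396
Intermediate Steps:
k(g) = -1 - g (k(g) = 4 - (g + 5) = 4 - (5 + g) = 4 + (-5 - g) = -1 - g)
m = 5 (m = (-1 - 1*0) - 1*(-6) = (-1 + 0) + 6 = -1 + 6 = 5)
(m + 81)² = (5 + 81)² = 86² = 7396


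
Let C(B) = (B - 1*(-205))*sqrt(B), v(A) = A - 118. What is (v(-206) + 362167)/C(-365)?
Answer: 361843*I*sqrt(365)/58400 ≈ 118.37*I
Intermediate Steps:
v(A) = -118 + A
C(B) = sqrt(B)*(205 + B) (C(B) = (B + 205)*sqrt(B) = (205 + B)*sqrt(B) = sqrt(B)*(205 + B))
(v(-206) + 362167)/C(-365) = ((-118 - 206) + 362167)/((sqrt(-365)*(205 - 365))) = (-324 + 362167)/(((I*sqrt(365))*(-160))) = 361843/((-160*I*sqrt(365))) = 361843*(I*sqrt(365)/58400) = 361843*I*sqrt(365)/58400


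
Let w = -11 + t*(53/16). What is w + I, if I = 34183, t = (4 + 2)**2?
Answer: 137165/4 ≈ 34291.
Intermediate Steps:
t = 36 (t = 6**2 = 36)
w = 433/4 (w = -11 + 36*(53/16) = -11 + 477/4 = 433/4 ≈ 108.25)
w + I = 433/4 + 34183 = 137165/4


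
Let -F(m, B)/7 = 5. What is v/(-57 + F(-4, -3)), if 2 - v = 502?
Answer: 125/23 ≈ 5.4348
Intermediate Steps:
v = -500 (v = 2 - 1*502 = 2 - 502 = -500)
F(m, B) = -35 (F(m, B) = -7*5 = -35)
v/(-57 + F(-4, -3)) = -500/(-57 - 35) = -500/(-92) = -1/92*(-500) = 125/23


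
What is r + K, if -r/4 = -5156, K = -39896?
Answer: -19272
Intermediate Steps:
r = 20624 (r = -4*(-5156) = 20624)
r + K = 20624 - 39896 = -19272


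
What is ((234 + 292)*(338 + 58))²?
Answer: 43387223616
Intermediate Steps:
((234 + 292)*(338 + 58))² = (526*396)² = 208296² = 43387223616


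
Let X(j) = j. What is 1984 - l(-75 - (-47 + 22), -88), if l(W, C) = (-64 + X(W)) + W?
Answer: 2148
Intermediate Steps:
l(W, C) = -64 + 2*W (l(W, C) = (-64 + W) + W = -64 + 2*W)
1984 - l(-75 - (-47 + 22), -88) = 1984 - (-64 + 2*(-75 - (-47 + 22))) = 1984 - (-64 + 2*(-75 - 1*(-25))) = 1984 - (-64 + 2*(-75 + 25)) = 1984 - (-64 + 2*(-50)) = 1984 - (-64 - 100) = 1984 - 1*(-164) = 1984 + 164 = 2148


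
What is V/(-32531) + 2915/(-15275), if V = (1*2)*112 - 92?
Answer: -19368833/99382205 ≈ -0.19489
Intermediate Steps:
V = 132 (V = 2*112 - 92 = 224 - 92 = 132)
V/(-32531) + 2915/(-15275) = 132/(-32531) + 2915/(-15275) = 132*(-1/32531) + 2915*(-1/15275) = -132/32531 - 583/3055 = -19368833/99382205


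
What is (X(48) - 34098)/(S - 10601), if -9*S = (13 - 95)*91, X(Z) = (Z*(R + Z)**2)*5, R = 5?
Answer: -5760558/87947 ≈ -65.500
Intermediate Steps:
X(Z) = 5*Z*(5 + Z)**2 (X(Z) = (Z*(5 + Z)**2)*5 = 5*Z*(5 + Z)**2)
S = 7462/9 (S = -(13 - 95)*91/9 = -(-82)*91/9 = -1/9*(-7462) = 7462/9 ≈ 829.11)
(X(48) - 34098)/(S - 10601) = (5*48*(5 + 48)**2 - 34098)/(7462/9 - 10601) = (5*48*53**2 - 34098)/(-87947/9) = (5*48*2809 - 34098)*(-9/87947) = (674160 - 34098)*(-9/87947) = 640062*(-9/87947) = -5760558/87947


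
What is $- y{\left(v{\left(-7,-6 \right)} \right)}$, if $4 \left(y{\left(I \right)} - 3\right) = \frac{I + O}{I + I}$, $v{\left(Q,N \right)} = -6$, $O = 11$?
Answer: $- \frac{139}{48} \approx -2.8958$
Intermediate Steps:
$y{\left(I \right)} = 3 + \frac{11 + I}{8 I}$ ($y{\left(I \right)} = 3 + \frac{\left(I + 11\right) \frac{1}{I + I}}{4} = 3 + \frac{\left(11 + I\right) \frac{1}{2 I}}{4} = 3 + \frac{\frac{1}{2} \frac{1}{I} \left(11 + I\right)}{4} = 3 + \frac{11 + I}{8 I}$)
$- y{\left(v{\left(-7,-6 \right)} \right)} = - \frac{11 + 25 \left(-6\right)}{8 \left(-6\right)} = - \frac{\left(-1\right) \left(11 - 150\right)}{8 \cdot 6} = - \frac{\left(-1\right) \left(-139\right)}{8 \cdot 6} = \left(-1\right) \frac{139}{48} = - \frac{139}{48}$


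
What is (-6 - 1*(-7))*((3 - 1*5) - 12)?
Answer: -14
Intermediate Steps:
(-6 - 1*(-7))*((3 - 1*5) - 12) = (-6 + 7)*((3 - 5) - 12) = 1*(-2 - 12) = 1*(-14) = -14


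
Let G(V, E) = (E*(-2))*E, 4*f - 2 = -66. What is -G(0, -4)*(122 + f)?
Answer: 3392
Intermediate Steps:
f = -16 (f = ½ + (¼)*(-66) = ½ - 33/2 = -16)
G(V, E) = -2*E² (G(V, E) = (-2*E)*E = -2*E²)
-G(0, -4)*(122 + f) = -(-2*(-4)²)*(122 - 16) = -(-2*16)*106 = -(-32)*106 = -1*(-3392) = 3392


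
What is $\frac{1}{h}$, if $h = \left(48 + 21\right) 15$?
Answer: $\frac{1}{1035} \approx 0.00096618$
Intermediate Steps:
$h = 1035$ ($h = 69 \cdot 15 = 1035$)
$\frac{1}{h} = \frac{1}{1035}$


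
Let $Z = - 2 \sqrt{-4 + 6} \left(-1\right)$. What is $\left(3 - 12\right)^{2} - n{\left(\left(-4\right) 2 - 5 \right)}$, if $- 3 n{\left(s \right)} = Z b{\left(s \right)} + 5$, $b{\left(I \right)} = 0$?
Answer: $\frac{248}{3} \approx 82.667$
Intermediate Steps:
$Z = 2 \sqrt{2}$ ($Z = - 2 \sqrt{2} \left(-1\right) = 2 \sqrt{2} \approx 2.8284$)
$n{\left(s \right)} = - \frac{5}{3}$ ($n{\left(s \right)} = - \frac{2 \sqrt{2} \cdot 0 + 5}{3} = - \frac{0 + 5}{3} = \left(- \frac{1}{3}\right) 5 = - \frac{5}{3}$)
$\left(3 - 12\right)^{2} - n{\left(\left(-4\right) 2 - 5 \right)} = \left(3 - 12\right)^{2} - - \frac{5}{3} = \left(-9\right)^{2} + \frac{5}{3} = 81 + \frac{5}{3} = \frac{248}{3}$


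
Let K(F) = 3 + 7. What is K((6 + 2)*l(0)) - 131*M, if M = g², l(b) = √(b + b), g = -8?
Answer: -8374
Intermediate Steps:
l(b) = √2*√b (l(b) = √(2*b) = √2*√b)
K(F) = 10
M = 64 (M = (-8)² = 64)
K((6 + 2)*l(0)) - 131*M = 10 - 131*64 = 10 - 8384 = -8374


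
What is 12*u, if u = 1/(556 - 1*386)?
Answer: 6/85 ≈ 0.070588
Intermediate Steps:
u = 1/170 (u = 1/(556 - 386) = 1/170 ≈ 0.0058824)
12*u = 12*(1/170) = 6/85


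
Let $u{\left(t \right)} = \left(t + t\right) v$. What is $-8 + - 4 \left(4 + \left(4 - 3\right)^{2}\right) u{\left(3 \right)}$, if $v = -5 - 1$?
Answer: $712$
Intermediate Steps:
$v = -6$ ($v = -5 - 1 = -6$)
$u{\left(t \right)} = - 12 t$ ($u{\left(t \right)} = \left(t + t\right) \left(-6\right) = 2 t \left(-6\right) = - 12 t$)
$-8 + - 4 \left(4 + \left(4 - 3\right)^{2}\right) u{\left(3 \right)} = -8 + - 4 \left(4 + \left(4 - 3\right)^{2}\right) \left(\left(-12\right) 3\right) = -8 + - 4 \left(4 + 1^{2}\right) \left(-36\right) = -8 + - 4 \left(4 + 1\right) \left(-36\right) = -8 + \left(-4\right) 5 \left(-36\right) = -8 - -720 = -8 + 720 = 712$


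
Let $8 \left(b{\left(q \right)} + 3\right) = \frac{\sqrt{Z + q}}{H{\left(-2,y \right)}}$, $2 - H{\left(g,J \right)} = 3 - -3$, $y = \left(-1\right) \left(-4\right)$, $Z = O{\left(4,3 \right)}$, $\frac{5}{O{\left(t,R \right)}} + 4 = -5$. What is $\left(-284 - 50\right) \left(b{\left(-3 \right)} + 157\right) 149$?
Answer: $-7663964 + \frac{24883 i \sqrt{2}}{12} \approx -7.664 \cdot 10^{6} + 2932.5 i$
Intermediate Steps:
$O{\left(t,R \right)} = - \frac{5}{9}$ ($O{\left(t,R \right)} = \frac{5}{-4 - 5} = \frac{5}{-9} = 5 \left(- \frac{1}{9}\right) = - \frac{5}{9}$)
$Z = - \frac{5}{9} \approx -0.55556$
$y = 4$
$H{\left(g,J \right)} = -4$ ($H{\left(g,J \right)} = 2 - \left(3 - -3\right) = 2 - \left(3 + 3\right) = 2 - 6 = -4$)
$b{\left(q \right)} = -3 - \frac{\sqrt{- \frac{5}{9} + q}}{32}$ ($b{\left(q \right)} = -3 + \frac{\sqrt{- \frac{5}{9} + q} \frac{1}{-4}}{8} = -3 + \frac{\sqrt{- \frac{5}{9} + q} \left(- \frac{1}{4}\right)}{8} = -3 + \frac{\left(- \frac{1}{4}\right) \sqrt{- \frac{5}{9} + q}}{8} = -3 - \frac{\sqrt{- \frac{5}{9} + q}}{32}$)
$\left(-284 - 50\right) \left(b{\left(-3 \right)} + 157\right) 149 = \left(-284 - 50\right) \left(\left(-3 - \frac{\sqrt{-5 + 9 \left(-3\right)}}{96}\right) + 157\right) 149 = - 334 \left(\left(-3 - \frac{\sqrt{-5 - 27}}{96}\right) + 157\right) 149 = - 334 \left(\left(-3 - \frac{\sqrt{-32}}{96}\right) + 157\right) 149 = - 334 \left(\left(-3 - \frac{4 i \sqrt{2}}{96}\right) + 157\right) 149 = - 334 \left(\left(-3 - \frac{i \sqrt{2}}{24}\right) + 157\right) 149 = - 334 \left(154 - \frac{i \sqrt{2}}{24}\right) 149 = \left(-51436 + \frac{167 i \sqrt{2}}{12}\right) 149 = -7663964 + \frac{24883 i \sqrt{2}}{12}$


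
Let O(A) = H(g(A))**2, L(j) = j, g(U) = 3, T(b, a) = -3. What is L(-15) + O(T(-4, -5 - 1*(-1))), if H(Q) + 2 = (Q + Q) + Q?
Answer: 34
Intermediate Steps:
H(Q) = -2 + 3*Q (H(Q) = -2 + ((Q + Q) + Q) = -2 + (2*Q + Q) = -2 + 3*Q)
O(A) = 49 (O(A) = (-2 + 3*3)**2 = (-2 + 9)**2 = 7**2 = 49)
L(-15) + O(T(-4, -5 - 1*(-1))) = -15 + 49 = 34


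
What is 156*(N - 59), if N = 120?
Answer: 9516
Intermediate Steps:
156*(N - 59) = 156*(120 - 59) = 156*61 = 9516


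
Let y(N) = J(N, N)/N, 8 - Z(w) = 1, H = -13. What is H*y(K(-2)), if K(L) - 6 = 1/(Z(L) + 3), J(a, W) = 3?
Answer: -390/61 ≈ -6.3934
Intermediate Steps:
Z(w) = 7 (Z(w) = 8 - 1*1 = 8 - 1 = 7)
K(L) = 61/10 (K(L) = 6 + 1/(7 + 3) = 6 + 1/10 = 6 + ⅒ = 61/10)
y(N) = 3/N
H*y(K(-2)) = -39/61/10 = -39*10/61 = -13*30/61 = -390/61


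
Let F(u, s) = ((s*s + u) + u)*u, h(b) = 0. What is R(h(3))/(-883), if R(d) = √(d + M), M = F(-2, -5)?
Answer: -I*√42/883 ≈ -0.0073395*I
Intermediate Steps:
F(u, s) = u*(s² + 2*u) (F(u, s) = ((s² + u) + u)*u = ((u + s²) + u)*u = (s² + 2*u)*u = u*(s² + 2*u))
M = -42 (M = -2*((-5)² + 2*(-2)) = -2*(25 - 4) = -2*21 = -42)
R(d) = √(-42 + d) (R(d) = √(d - 42) = √(-42 + d))
R(h(3))/(-883) = √(-42 + 0)/(-883) = √(-42)*(-1/883) = (I*√42)*(-1/883) = -I*√42/883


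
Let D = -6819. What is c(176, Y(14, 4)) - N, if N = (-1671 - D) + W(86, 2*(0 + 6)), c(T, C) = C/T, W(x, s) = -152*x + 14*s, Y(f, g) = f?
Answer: 682535/88 ≈ 7756.1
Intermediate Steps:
N = -7756 (N = (-1671 - 1*(-6819)) + (-152*86 + 14*(2*(0 + 6))) = (-1671 + 6819) + (-13072 + 14*(2*6)) = 5148 + (-13072 + 14*12) = 5148 + (-13072 + 168) = 5148 - 12904 = -7756)
c(176, Y(14, 4)) - N = 14/176 - 1*(-7756) = 14*(1/176) + 7756 = 7/88 + 7756 = 682535/88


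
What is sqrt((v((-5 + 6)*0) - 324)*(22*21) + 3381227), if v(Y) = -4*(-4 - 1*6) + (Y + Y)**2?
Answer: sqrt(3250019) ≈ 1802.8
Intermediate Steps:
v(Y) = 40 + 4*Y**2 (v(Y) = -4*(-4 - 6) + (2*Y)**2 = -4*(-10) + 4*Y**2 = 40 + 4*Y**2)
sqrt((v((-5 + 6)*0) - 324)*(22*21) + 3381227) = sqrt(((40 + 4*((-5 + 6)*0)**2) - 324)*(22*21) + 3381227) = sqrt(((40 + 4*(1*0)**2) - 324)*462 + 3381227) = sqrt(((40 + 4*0**2) - 324)*462 + 3381227) = sqrt(((40 + 4*0) - 324)*462 + 3381227) = sqrt(((40 + 0) - 324)*462 + 3381227) = sqrt((40 - 324)*462 + 3381227) = sqrt(-284*462 + 3381227) = sqrt(-131208 + 3381227) = sqrt(3250019)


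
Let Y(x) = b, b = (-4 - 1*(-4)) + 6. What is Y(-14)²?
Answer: 36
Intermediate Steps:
b = 6 (b = (-4 + 4) + 6 = 0 + 6 = 6)
Y(x) = 6
Y(-14)² = 6² = 36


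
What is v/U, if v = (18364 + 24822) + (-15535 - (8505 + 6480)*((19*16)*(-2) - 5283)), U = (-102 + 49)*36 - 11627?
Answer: -88304286/13535 ≈ -6524.1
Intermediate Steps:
U = -13535 (U = -53*36 - 11627 = -1908 - 11627 = -13535)
v = 88304286 (v = 43186 + (-15535 - 14985*(304*(-2) - 5283)) = 43186 + (-15535 - 14985*(-608 - 5283)) = 43186 + (-15535 - 14985*(-5891)) = 43186 + (-15535 - 1*(-88276635)) = 43186 + (-15535 + 88276635) = 43186 + 88261100 = 88304286)
v/U = 88304286/(-13535) = 88304286*(-1/13535) = -88304286/13535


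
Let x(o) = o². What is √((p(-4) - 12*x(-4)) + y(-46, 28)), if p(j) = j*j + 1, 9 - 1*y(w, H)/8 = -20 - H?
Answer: √281 ≈ 16.763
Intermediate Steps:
y(w, H) = 232 + 8*H (y(w, H) = 72 - 8*(-20 - H) = 72 + (160 + 8*H) = 232 + 8*H)
p(j) = 1 + j² (p(j) = j² + 1 = 1 + j²)
√((p(-4) - 12*x(-4)) + y(-46, 28)) = √(((1 + (-4)²) - 12*(-4)²) + (232 + 8*28)) = √(((1 + 16) - 12*16) + (232 + 224)) = √((17 - 192) + 456) = √(-175 + 456) = √281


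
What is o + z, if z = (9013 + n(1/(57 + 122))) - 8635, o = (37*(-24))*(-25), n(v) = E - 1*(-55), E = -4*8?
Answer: 22601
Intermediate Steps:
E = -32
n(v) = 23 (n(v) = -32 - 1*(-55) = -32 + 55 = 23)
o = 22200 (o = -888*(-25) = 22200)
z = 401 (z = (9013 + 23) - 8635 = 9036 - 8635 = 401)
o + z = 22200 + 401 = 22601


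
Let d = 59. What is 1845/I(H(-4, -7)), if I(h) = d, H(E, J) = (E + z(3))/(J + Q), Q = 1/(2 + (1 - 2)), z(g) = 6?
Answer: 1845/59 ≈ 31.271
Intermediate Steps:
Q = 1 (Q = 1/(2 - 1) = 1/1 = 1)
H(E, J) = (6 + E)/(1 + J) (H(E, J) = (E + 6)/(J + 1) = (6 + E)/(1 + J))
I(h) = 59
1845/I(H(-4, -7)) = 1845/59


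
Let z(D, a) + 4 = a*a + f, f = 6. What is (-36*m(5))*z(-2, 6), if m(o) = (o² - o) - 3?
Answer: -23256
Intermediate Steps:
z(D, a) = 2 + a² (z(D, a) = -4 + (a*a + 6) = -4 + (a² + 6) = -4 + (6 + a²) = 2 + a²)
m(o) = -3 + o² - o
(-36*m(5))*z(-2, 6) = (-36*(-3 + 5² - 1*5))*(2 + 6²) = (-36*(-3 + 25 - 5))*(2 + 36) = -36*17*38 = -612*38 = -23256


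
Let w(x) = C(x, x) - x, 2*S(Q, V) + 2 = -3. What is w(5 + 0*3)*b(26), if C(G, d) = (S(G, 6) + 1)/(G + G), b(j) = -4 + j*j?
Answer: -17304/5 ≈ -3460.8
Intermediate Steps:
S(Q, V) = -5/2 (S(Q, V) = -1 + (1/2)*(-3) = -1 - 3/2 = -5/2)
b(j) = -4 + j**2
C(G, d) = -3/(4*G) (C(G, d) = (-5/2 + 1)/(G + G) = -3*1/(2*G)/2 = -3/(4*G))
w(x) = -x - 3/(4*x) (w(x) = -3/(4*x) - x = -x - 3/(4*x))
w(5 + 0*3)*b(26) = (-(5 + 0*3) - 3/(4*(5 + 0*3)))*(-4 + 26**2) = (-(5 + 0) - 3/(4*(5 + 0)))*(-4 + 676) = (-1*5 - 3/4/5)*672 = (-5 - 3/4*1/5)*672 = (-5 - 3/20)*672 = -103/20*672 = -17304/5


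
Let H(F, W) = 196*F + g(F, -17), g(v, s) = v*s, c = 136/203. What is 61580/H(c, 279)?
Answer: 3125185/6086 ≈ 513.50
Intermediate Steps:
c = 136/203 (c = 136*(1/203) = 136/203 ≈ 0.66995)
g(v, s) = s*v
H(F, W) = 179*F (H(F, W) = 196*F - 17*F = 179*F)
61580/H(c, 279) = 61580/((179*(136/203))) = 61580/(24344/203) = 61580*(203/24344) = 3125185/6086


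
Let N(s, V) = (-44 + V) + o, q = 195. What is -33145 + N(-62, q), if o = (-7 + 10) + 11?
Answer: -32980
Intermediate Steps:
o = 14 (o = 3 + 11 = 14)
N(s, V) = -30 + V (N(s, V) = (-44 + V) + 14 = -30 + V)
-33145 + N(-62, q) = -33145 + (-30 + 195) = -33145 + 165 = -32980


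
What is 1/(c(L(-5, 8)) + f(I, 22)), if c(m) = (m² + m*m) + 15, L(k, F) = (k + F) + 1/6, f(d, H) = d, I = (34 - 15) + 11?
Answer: 18/1171 ≈ 0.015371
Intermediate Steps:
I = 30 (I = 19 + 11 = 30)
L(k, F) = ⅙ + F + k (L(k, F) = (F + k) + ⅙ = ⅙ + F + k)
c(m) = 15 + 2*m² (c(m) = (m² + m²) + 15 = 2*m² + 15 = 15 + 2*m²)
1/(c(L(-5, 8)) + f(I, 22)) = 1/((15 + 2*(⅙ + 8 - 5)²) + 30) = 1/((15 + 2*(19/6)²) + 30) = 1/((15 + 2*(361/36)) + 30) = 1/((15 + 361/18) + 30) = 1/(631/18 + 30) = 1/(1171/18) = 18/1171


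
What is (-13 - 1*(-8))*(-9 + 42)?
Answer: -165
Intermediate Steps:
(-13 - 1*(-8))*(-9 + 42) = (-13 + 8)*33 = -5*33 = -165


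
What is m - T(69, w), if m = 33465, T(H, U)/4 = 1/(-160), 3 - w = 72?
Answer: 1338601/40 ≈ 33465.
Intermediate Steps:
w = -69 (w = 3 - 1*72 = 3 - 72 = -69)
T(H, U) = -1/40 (T(H, U) = 4/(-160) = 4*(-1/160) = -1/40)
m - T(69, w) = 33465 - 1*(-1/40) = 33465 + 1/40 = 1338601/40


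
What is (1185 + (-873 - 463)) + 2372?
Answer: 2221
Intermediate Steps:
(1185 + (-873 - 463)) + 2372 = (1185 - 1336) + 2372 = -151 + 2372 = 2221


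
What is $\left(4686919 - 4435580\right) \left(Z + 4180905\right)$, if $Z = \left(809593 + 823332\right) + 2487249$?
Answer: $2086384894781$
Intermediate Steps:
$Z = 4120174$ ($Z = 1632925 + 2487249 = 4120174$)
$\left(4686919 - 4435580\right) \left(Z + 4180905\right) = \left(4686919 - 4435580\right) \left(4120174 + 4180905\right) = 251339 \cdot 8301079 = 2086384894781$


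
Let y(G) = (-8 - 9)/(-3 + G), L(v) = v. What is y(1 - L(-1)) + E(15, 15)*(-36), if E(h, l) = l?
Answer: -523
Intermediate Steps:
y(G) = -17/(-3 + G)
y(1 - L(-1)) + E(15, 15)*(-36) = -17/(-3 + (1 - 1*(-1))) + 15*(-36) = -17/(-3 + (1 + 1)) - 540 = -17/(-3 + 2) - 540 = -17/(-1) - 540 = -17*(-1) - 540 = 17 - 540 = -523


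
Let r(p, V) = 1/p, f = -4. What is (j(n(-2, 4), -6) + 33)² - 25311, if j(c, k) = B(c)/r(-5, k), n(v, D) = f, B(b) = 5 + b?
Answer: -24527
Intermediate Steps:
n(v, D) = -4
j(c, k) = -25 - 5*c (j(c, k) = (5 + c)/(1/(-5)) = (5 + c)/(-⅕) = (5 + c)*(-5) = -25 - 5*c)
(j(n(-2, 4), -6) + 33)² - 25311 = ((-25 - 5*(-4)) + 33)² - 25311 = ((-25 + 20) + 33)² - 25311 = (-5 + 33)² - 25311 = 28² - 25311 = 784 - 25311 = -24527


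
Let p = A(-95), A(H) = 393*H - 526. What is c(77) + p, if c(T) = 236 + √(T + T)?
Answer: -37625 + √154 ≈ -37613.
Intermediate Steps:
A(H) = -526 + 393*H
p = -37861 (p = -526 + 393*(-95) = -526 - 37335 = -37861)
c(T) = 236 + √2*√T (c(T) = 236 + √(2*T) = 236 + √2*√T)
c(77) + p = (236 + √2*√77) - 37861 = (236 + √154) - 37861 = -37625 + √154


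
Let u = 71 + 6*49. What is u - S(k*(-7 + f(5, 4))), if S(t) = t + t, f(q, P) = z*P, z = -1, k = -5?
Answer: 255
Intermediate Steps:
f(q, P) = -P
u = 365 (u = 71 + 294 = 365)
S(t) = 2*t
u - S(k*(-7 + f(5, 4))) = 365 - 2*(-5*(-7 - 1*4)) = 365 - 2*(-5*(-7 - 4)) = 365 - 2*(-5*(-11)) = 365 - 2*55 = 365 - 1*110 = 365 - 110 = 255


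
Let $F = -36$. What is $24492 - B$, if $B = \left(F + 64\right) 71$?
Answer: $22504$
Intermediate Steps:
$B = 1988$ ($B = \left(-36 + 64\right) 71 = 28 \cdot 71 = 1988$)
$24492 - B = 24492 - 1988 = 22504$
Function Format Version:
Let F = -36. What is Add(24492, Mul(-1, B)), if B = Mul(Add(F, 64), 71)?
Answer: 22504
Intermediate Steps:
B = 1988 (B = Mul(Add(-36, 64), 71) = Mul(28, 71) = 1988)
Add(24492, Mul(-1, B)) = Add(24492, Mul(-1, 1988)) = Add(24492, -1988) = 22504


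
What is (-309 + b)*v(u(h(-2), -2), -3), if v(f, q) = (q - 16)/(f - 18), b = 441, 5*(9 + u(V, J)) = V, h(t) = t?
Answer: 12540/137 ≈ 91.533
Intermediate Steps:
u(V, J) = -9 + V/5
v(f, q) = (-16 + q)/(-18 + f)
(-309 + b)*v(u(h(-2), -2), -3) = (-309 + 441)*((-16 - 3)/(-18 + (-9 + (⅕)*(-2)))) = 132*(-19/(-18 + (-9 - ⅖))) = 132*(-19/(-18 - 47/5)) = 132*(-19/(-137/5)) = 132*(-5/137*(-19)) = 132*(95/137) = 12540/137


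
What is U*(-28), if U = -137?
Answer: 3836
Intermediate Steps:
U*(-28) = -137*(-28) = 3836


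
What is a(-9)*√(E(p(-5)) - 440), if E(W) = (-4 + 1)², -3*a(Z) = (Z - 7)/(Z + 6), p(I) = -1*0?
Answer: -16*I*√431/9 ≈ -36.908*I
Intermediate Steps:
p(I) = 0
a(Z) = -(-7 + Z)/(3*(6 + Z)) (a(Z) = -(Z - 7)/(3*(Z + 6)) = -(-7 + Z)/(3*(6 + Z)))
E(W) = 9 (E(W) = (-3)² = 9)
a(-9)*√(E(p(-5)) - 440) = ((7 - 1*(-9))/(3*(6 - 9)))*√(9 - 440) = ((⅓)*(7 + 9)/(-3))*√(-431) = ((⅓)*(-⅓)*16)*(I*√431) = -16*I*√431/9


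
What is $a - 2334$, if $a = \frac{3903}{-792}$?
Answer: $- \frac{617477}{264} \approx -2338.9$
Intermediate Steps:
$a = - \frac{1301}{264}$ ($a = 3903 \left(- \frac{1}{792}\right) = - \frac{1301}{264} \approx -4.928$)
$a - 2334 = - \frac{1301}{264} - 2334 = - \frac{617477}{264}$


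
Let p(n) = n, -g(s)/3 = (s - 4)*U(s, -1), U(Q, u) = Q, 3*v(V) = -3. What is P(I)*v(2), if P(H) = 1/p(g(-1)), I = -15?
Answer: 1/15 ≈ 0.066667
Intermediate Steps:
v(V) = -1 (v(V) = (⅓)*(-3) = -1)
g(s) = -3*s*(-4 + s) (g(s) = -3*(s - 4)*s = -3*(-4 + s)*s = -3*s*(-4 + s))
P(H) = -1/15 (P(H) = 1/(3*(-1)*(4 - 1*(-1))) = 1/(3*(-1)*(4 + 1)) = 1/(3*(-1)*5) = 1/(-15) = -1/15)
P(I)*v(2) = -1/15*(-1) = 1/15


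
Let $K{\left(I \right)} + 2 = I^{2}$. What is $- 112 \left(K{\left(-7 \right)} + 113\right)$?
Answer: $-17920$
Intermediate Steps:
$K{\left(I \right)} = -2 + I^{2}$
$- 112 \left(K{\left(-7 \right)} + 113\right) = - 112 \left(\left(-2 + \left(-7\right)^{2}\right) + 113\right) = - 112 \left(\left(-2 + 49\right) + 113\right) = - 112 \left(47 + 113\right) = \left(-112\right) 160 = -17920$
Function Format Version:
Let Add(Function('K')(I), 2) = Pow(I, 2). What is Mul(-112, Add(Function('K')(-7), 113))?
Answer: -17920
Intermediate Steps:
Function('K')(I) = Add(-2, Pow(I, 2))
Mul(-112, Add(Function('K')(-7), 113)) = Mul(-112, Add(Add(-2, Pow(-7, 2)), 113)) = Mul(-112, Add(Add(-2, 49), 113)) = Mul(-112, Add(47, 113)) = Mul(-112, 160) = -17920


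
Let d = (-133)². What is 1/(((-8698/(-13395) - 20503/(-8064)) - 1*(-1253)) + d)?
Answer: 5143680/97448004577 ≈ 5.2784e-5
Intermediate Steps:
d = 17689
1/(((-8698/(-13395) - 20503/(-8064)) - 1*(-1253)) + d) = 1/(((-8698/(-13395) - 20503/(-8064)) - 1*(-1253)) + 17689) = 1/(((-8698*(-1/13395) - 20503*(-1/8064)) + 1253) + 17689) = 1/(((8698/13395 + 2929/1152) + 1253) + 17689) = 1/((16418017/5143680 + 1253) + 17689) = 1/(6461449057/5143680 + 17689) = 1/(97448004577/5143680) = 5143680/97448004577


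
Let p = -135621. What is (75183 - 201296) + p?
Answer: -261734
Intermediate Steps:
(75183 - 201296) + p = (75183 - 201296) - 135621 = -126113 - 135621 = -261734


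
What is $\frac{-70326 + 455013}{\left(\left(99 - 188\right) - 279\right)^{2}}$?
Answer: $\frac{384687}{135424} \approx 2.8406$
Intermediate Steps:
$\frac{-70326 + 455013}{\left(\left(99 - 188\right) - 279\right)^{2}} = \frac{384687}{\left(\left(99 - 188\right) - 279\right)^{2}} = \frac{384687}{\left(-89 - 279\right)^{2}} = \frac{384687}{\left(-368\right)^{2}} = \frac{384687}{135424}$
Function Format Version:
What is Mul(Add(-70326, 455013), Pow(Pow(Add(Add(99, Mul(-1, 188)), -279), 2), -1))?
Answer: Rational(384687, 135424) ≈ 2.8406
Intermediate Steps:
Mul(Add(-70326, 455013), Pow(Pow(Add(Add(99, Mul(-1, 188)), -279), 2), -1)) = Mul(384687, Pow(Pow(Add(Add(99, -188), -279), 2), -1)) = Mul(384687, Pow(Pow(Add(-89, -279), 2), -1)) = Mul(384687, Pow(Pow(-368, 2), -1)) = Mul(384687, Pow(135424, -1)) = Mul(384687, Rational(1, 135424)) = Rational(384687, 135424)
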